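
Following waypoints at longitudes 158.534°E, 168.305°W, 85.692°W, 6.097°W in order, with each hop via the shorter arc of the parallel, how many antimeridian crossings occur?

1

Leg 1: +158.534° → -168.305°, shortest Δλ = 33.161° (east) — crosses 180°.
Leg 2: -168.305° → -85.692°, shortest Δλ = 82.613° (east) — does not cross 180°.
Leg 3: -85.692° → -6.097°, shortest Δλ = 79.595° (east) — does not cross 180°.
Total crossings: 1.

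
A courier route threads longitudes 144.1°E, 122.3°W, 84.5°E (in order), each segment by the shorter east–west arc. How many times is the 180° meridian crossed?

Leg 1: +144.1° → -122.3°, shortest Δλ = 93.6° (east) — crosses 180°.
Leg 2: -122.3° → +84.5°, shortest Δλ = -153.2° (west) — crosses 180°.
Total crossings: 2.

2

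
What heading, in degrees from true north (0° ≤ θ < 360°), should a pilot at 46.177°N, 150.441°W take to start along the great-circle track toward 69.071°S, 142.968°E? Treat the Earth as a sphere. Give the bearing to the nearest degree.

204°

Δλ = 142.968 − -150.441 = 293.409°; wrapped into (−180°, 180°]: -66.591°.
θ = atan2( sin Δλ · cos φ₂ , cos φ₁ · sin φ₂ − sin φ₁ · cos φ₂ · cos Δλ )
  = atan2(-0.32781, -0.74914) = -156.367° → normalised to [0°, 360°): 203.633°.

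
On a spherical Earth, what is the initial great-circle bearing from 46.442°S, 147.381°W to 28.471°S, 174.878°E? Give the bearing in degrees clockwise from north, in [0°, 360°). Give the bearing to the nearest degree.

Δλ = 174.878 − -147.381 = 322.259°; wrapped into (−180°, 180°]: -37.741°.
θ = atan2( sin Δλ · cos φ₂ , cos φ₁ · sin φ₂ − sin φ₁ · cos φ₂ · cos Δλ )
  = atan2(-0.53807, 0.17526) = -71.959° → normalised to [0°, 360°): 288.041°.

288°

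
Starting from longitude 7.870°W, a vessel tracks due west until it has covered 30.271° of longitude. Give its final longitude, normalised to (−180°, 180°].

38.141°W

Start at -7.870°; shift −30.271° → -38.141°.
-38.141° already lies in (−180°, 180°].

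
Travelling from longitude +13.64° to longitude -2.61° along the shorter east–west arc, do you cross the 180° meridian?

No

Signed shortest Δλ = ((-2.61 − 13.64 + 180) mod 360) − 180 = -16.25°.
Going west by 16.25° from +13.64° reaches -2.61° without touching 180°.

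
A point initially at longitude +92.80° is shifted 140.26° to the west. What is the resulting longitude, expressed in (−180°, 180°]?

-47.46°

Start at +92.80°; shift −140.26° → -47.46°.
-47.46° already lies in (−180°, 180°].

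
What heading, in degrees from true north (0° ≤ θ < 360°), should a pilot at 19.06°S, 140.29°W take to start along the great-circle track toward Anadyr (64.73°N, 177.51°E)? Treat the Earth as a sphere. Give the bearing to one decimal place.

Δλ = 177.51 − -140.29 = 317.80°; wrapped into (−180°, 180°]: -42.20°.
θ = atan2( sin Δλ · cos φ₂ , cos φ₁ · sin φ₂ − sin φ₁ · cos φ₂ · cos Δλ )
  = atan2(-0.28675, 0.95800) = -16.663° → normalised to [0°, 360°): 343.337°.

343.3°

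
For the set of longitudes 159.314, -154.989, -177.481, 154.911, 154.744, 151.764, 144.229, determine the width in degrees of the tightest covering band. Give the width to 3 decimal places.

Sort the longitudes: -177.481°, -154.989°, +144.229°, +151.764°, +154.744°, +154.911°, +159.314°.
Eastward gaps between consecutive values (wrapping around): 22.492°, 299.218°, 7.535°, 2.980°, 0.167°, 4.403°, 23.205°.
Largest gap = 299.218° ⇒ minimal covering band is its complement: 360° − 299.218° = 60.782°.
Band runs from +144.229° eastward to -154.989°, crossing the antimeridian.

60.782°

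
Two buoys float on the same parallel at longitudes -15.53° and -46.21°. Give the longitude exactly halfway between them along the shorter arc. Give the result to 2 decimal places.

Signed shortest Δλ from -15.53° to -46.21° is -30.68°.
Midpoint longitude = -15.53° + (-30.68°)/2 = -15.53° − 15.34° = -30.87°.

-30.87°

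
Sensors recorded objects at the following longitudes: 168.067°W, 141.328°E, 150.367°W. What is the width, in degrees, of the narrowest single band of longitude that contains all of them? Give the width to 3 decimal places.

68.305°

Sort the longitudes: -168.067°, -150.367°, +141.328°.
Eastward gaps between consecutive values (wrapping around): 17.700°, 291.695°, 50.605°.
Largest gap = 291.695° ⇒ minimal covering band is its complement: 360° − 291.695° = 68.305°.
Band runs from +141.328° eastward to -150.367°, crossing the antimeridian.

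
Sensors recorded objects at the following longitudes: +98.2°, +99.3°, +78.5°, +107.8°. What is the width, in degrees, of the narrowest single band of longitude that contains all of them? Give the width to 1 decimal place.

29.3°

Sort the longitudes: +78.5°, +98.2°, +99.3°, +107.8°.
Eastward gaps between consecutive values (wrapping around): 19.7°, 1.1°, 8.5°, 330.7°.
Largest gap = 330.7° ⇒ minimal covering band is its complement: 360° − 330.7° = 29.3°.
Band runs from +78.5° eastward to +107.8°.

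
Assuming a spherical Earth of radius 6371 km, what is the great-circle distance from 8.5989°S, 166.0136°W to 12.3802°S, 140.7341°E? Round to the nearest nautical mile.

3147 nmi

Δλ = 140.7341 − -166.0136 = 306.7477°; wrapped into (−180°, 180°]: -53.2523°.
Δφ = -12.3802 − -8.5989 = -3.7813°.
a = sin²(Δφ/2) + cos φ₁ · cos φ₂ · sin²(Δλ/2) = 0.195066.
c = 2·atan2(√a, √(1−a)) = 0.91490 rad → d = 6371·c ≈ 5828.85 km ≈ 3147.33 nmi.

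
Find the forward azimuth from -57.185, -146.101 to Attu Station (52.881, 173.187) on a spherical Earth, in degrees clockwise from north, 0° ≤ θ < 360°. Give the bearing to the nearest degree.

Δλ = 173.187 − -146.101 = 319.288°; wrapped into (−180°, 180°]: -40.712°.
θ = atan2( sin Δλ · cos φ₂ , cos φ₁ · sin φ₂ − sin φ₁ · cos φ₂ · cos Δλ )
  = atan2(-0.39362, 0.81656) = -25.736° → normalised to [0°, 360°): 334.264°.

334°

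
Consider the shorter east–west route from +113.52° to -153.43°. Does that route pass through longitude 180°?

Naïve |-153.43 − 113.52| = 266.95° > 180°, so the shorter arc goes the other way round — across 180°.
Signed shortest Δλ = ((-153.43 − 113.52 + 180) mod 360) − 180 = 93.05°.
Going east by 93.05° from +113.52° passes through 180° before reaching -153.43°.

Yes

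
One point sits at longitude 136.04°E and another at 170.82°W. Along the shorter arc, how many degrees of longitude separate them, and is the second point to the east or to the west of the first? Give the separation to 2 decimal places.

Raw difference: -170.82 − 136.04 = -306.86°.
Normalise into (−180°, 180°]: -306.86° + 360° = 53.14°.
Positive ⇒ the second point lies to the east; separation 53.14°.

53.14° east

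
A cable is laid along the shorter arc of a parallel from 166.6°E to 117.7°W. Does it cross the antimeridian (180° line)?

Naïve |-117.7 − 166.6| = 284.3° > 180°, so the shorter arc goes the other way round — across 180°.
Signed shortest Δλ = ((-117.7 − 166.6 + 180) mod 360) − 180 = 75.7°.
Going east by 75.7° from +166.6° passes through 180° before reaching -117.7°.

Yes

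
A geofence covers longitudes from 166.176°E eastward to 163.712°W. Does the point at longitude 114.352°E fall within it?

Band width going east from +166.176° to -163.712°: ((-163.712 − 166.176) mod 360) = 30.112°.
Offset of +114.352° east of the west edge: ((114.352 − 166.176) mod 360) = 308.176°.
308.176° > 30.112° ⇒ outside.

No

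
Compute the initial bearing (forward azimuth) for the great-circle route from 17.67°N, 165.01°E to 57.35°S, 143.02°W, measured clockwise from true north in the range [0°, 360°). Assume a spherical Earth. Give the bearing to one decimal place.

Δλ = -143.02 − 165.01 = -308.03°; wrapped into (−180°, 180°]: 51.97°.
θ = atan2( sin Δλ · cos φ₂ , cos φ₁ · sin φ₂ − sin φ₁ · cos φ₂ · cos Δλ )
  = atan2(0.42496, -0.90314) = 154.801° → normalised to [0°, 360°): 154.801°.

154.8°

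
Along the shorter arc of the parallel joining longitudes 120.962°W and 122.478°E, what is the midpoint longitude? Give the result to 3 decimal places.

179.242°W

Signed shortest Δλ from -120.962° to +122.478° is -116.560°.
Midpoint longitude = -120.962° + (-116.560°)/2 = -120.962° − 58.280° = -179.242°.
(The naïve average (-120.962 + +122.478)/2 = 0.758° is on the wrong side of the globe.)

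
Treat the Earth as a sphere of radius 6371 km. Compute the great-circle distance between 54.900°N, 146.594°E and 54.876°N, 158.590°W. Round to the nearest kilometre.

3414 km

Δλ = -158.590 − 146.594 = -305.184°; wrapped into (−180°, 180°]: 54.816°.
Δφ = 54.876 − 54.900 = -0.024°.
a = sin²(Δφ/2) + cos φ₁ · cos φ₂ · sin²(Δλ/2) = 0.070102.
c = 2·atan2(√a, √(1−a)) = 0.53593 rad → d = 6371·c ≈ 3414.38 km.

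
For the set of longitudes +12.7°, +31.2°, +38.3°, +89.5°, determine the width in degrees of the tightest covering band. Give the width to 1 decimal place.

76.8°

Sort the longitudes: +12.7°, +31.2°, +38.3°, +89.5°.
Eastward gaps between consecutive values (wrapping around): 18.5°, 7.1°, 51.2°, 283.2°.
Largest gap = 283.2° ⇒ minimal covering band is its complement: 360° − 283.2° = 76.8°.
Band runs from +12.7° eastward to +89.5°.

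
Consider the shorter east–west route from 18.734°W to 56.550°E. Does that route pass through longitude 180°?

Signed shortest Δλ = ((56.550 − -18.734 + 180) mod 360) − 180 = 75.284°.
Going east by 75.284° from -18.734° reaches +56.550° without touching 180°.

No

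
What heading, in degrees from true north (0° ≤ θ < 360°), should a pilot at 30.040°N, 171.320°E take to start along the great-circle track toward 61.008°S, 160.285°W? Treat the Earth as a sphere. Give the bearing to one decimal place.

166.6°

Δλ = -160.285 − 171.320 = -331.605°; wrapped into (−180°, 180°]: 28.395°.
θ = atan2( sin Δλ · cos φ₂ , cos φ₁ · sin φ₂ − sin φ₁ · cos φ₂ · cos Δλ )
  = atan2(0.23049, -0.97064) = 166.642° → normalised to [0°, 360°): 166.642°.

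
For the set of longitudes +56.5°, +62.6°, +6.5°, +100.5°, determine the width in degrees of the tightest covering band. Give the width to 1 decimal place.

Sort the longitudes: +6.5°, +56.5°, +62.6°, +100.5°.
Eastward gaps between consecutive values (wrapping around): 50.0°, 6.1°, 37.9°, 266.0°.
Largest gap = 266.0° ⇒ minimal covering band is its complement: 360° − 266.0° = 94.0°.
Band runs from +6.5° eastward to +100.5°.

94.0°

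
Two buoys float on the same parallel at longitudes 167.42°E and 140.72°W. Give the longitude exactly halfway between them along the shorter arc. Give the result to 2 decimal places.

166.65°W

Signed shortest Δλ from +167.42° to -140.72° is +51.86°.
Midpoint longitude = +167.42° + (+51.86°)/2 = +167.42° + 25.93° = +193.35°.
Normalise into (−180°, 180°]: -166.65°.
(The naïve average (+167.42 + -140.72)/2 = 13.35° is on the wrong side of the globe.)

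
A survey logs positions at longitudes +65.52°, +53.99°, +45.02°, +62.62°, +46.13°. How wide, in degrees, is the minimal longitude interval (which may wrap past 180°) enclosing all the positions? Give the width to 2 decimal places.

20.50°

Sort the longitudes: +45.02°, +46.13°, +53.99°, +62.62°, +65.52°.
Eastward gaps between consecutive values (wrapping around): 1.11°, 7.86°, 8.63°, 2.90°, 339.50°.
Largest gap = 339.50° ⇒ minimal covering band is its complement: 360° − 339.50° = 20.50°.
Band runs from +45.02° eastward to +65.52°.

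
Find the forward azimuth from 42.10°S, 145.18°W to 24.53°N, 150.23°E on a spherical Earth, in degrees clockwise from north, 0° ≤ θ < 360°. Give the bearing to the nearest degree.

Δλ = 150.23 − -145.18 = 295.41°; wrapped into (−180°, 180°]: -64.59°.
θ = atan2( sin Δλ · cos φ₂ , cos φ₁ · sin φ₂ − sin φ₁ · cos φ₂ · cos Δλ )
  = atan2(-0.82174, 0.56976) = -55.264° → normalised to [0°, 360°): 304.736°.

305°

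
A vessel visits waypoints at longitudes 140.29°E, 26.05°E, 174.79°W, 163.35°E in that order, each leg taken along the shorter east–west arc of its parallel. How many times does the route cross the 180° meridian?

Leg 1: +140.29° → +26.05°, shortest Δλ = -114.24° (west) — does not cross 180°.
Leg 2: +26.05° → -174.79°, shortest Δλ = 159.16° (east) — crosses 180°.
Leg 3: -174.79° → +163.35°, shortest Δλ = -21.86° (west) — crosses 180°.
Total crossings: 2.

2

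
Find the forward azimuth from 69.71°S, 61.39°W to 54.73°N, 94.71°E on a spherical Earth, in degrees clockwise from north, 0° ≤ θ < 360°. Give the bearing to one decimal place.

132.2°

Δλ = 94.71 − -61.39 = 156.10°.
θ = atan2( sin Δλ · cos φ₂ , cos φ₁ · sin φ₂ − sin φ₁ · cos φ₂ · cos Δλ )
  = atan2(0.23394, -0.21204) = 132.189° → normalised to [0°, 360°): 132.189°.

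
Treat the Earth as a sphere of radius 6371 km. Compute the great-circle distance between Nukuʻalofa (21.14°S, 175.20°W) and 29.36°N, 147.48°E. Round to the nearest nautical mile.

Δλ = 147.48 − -175.20 = 322.68°; wrapped into (−180°, 180°]: -37.32°.
Δφ = 29.36 − -21.14 = 50.50°.
a = sin²(Δφ/2) + cos φ₁ · cos φ₂ · sin²(Δλ/2) = 0.265177.
c = 2·atan2(√a, √(1−a)) = 1.08191 rad → d = 6371·c ≈ 6892.83 km ≈ 3721.83 nmi.

3722 nmi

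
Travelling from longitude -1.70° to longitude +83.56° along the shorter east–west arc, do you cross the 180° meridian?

No

Signed shortest Δλ = ((83.56 − -1.70 + 180) mod 360) − 180 = 85.26°.
Going east by 85.26° from -1.70° reaches +83.56° without touching 180°.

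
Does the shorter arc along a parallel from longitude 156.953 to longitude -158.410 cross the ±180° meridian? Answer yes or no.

Yes

Naïve |-158.410 − 156.953| = 315.363° > 180°, so the shorter arc goes the other way round — across 180°.
Signed shortest Δλ = ((-158.410 − 156.953 + 180) mod 360) − 180 = 44.637°.
Going east by 44.637° from +156.953° passes through 180° before reaching -158.410°.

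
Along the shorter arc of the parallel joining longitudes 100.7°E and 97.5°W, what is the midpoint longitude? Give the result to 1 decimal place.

Signed shortest Δλ from +100.7° to -97.5° is +161.8°.
Midpoint longitude = +100.7° + (+161.8°)/2 = +100.7° + 80.9° = +181.6°.
Normalise into (−180°, 180°]: -178.4°.
(The naïve average (+100.7 + -97.5)/2 = 1.6° is on the wrong side of the globe.)

178.4°W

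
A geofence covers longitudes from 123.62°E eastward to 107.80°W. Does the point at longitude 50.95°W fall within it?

Band width going east from +123.62° to -107.80°: ((-107.80 − 123.62) mod 360) = 128.58°.
Offset of -50.95° east of the west edge: ((-50.95 − 123.62) mod 360) = 185.43°.
185.43° > 128.58° ⇒ outside.

No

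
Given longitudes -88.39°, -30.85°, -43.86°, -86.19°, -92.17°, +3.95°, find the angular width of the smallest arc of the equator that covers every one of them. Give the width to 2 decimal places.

Sort the longitudes: -92.17°, -88.39°, -86.19°, -43.86°, -30.85°, +3.95°.
Eastward gaps between consecutive values (wrapping around): 3.78°, 2.20°, 42.33°, 13.01°, 34.80°, 263.88°.
Largest gap = 263.88° ⇒ minimal covering band is its complement: 360° − 263.88° = 96.12°.
Band runs from -92.17° eastward to +3.95°.

96.12°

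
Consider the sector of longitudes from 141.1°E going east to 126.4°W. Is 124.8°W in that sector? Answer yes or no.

No

Band width going east from +141.1° to -126.4°: ((-126.4 − 141.1) mod 360) = 92.5°.
Offset of -124.8° east of the west edge: ((-124.8 − 141.1) mod 360) = 94.1°.
94.1° > 92.5° ⇒ outside.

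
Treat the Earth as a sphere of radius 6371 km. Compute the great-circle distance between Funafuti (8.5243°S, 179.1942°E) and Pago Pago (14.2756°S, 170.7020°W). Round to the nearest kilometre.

Δλ = -170.7020 − 179.1942 = -349.8962°; wrapped into (−180°, 180°]: 10.1038°.
Δφ = -14.2756 − -8.5243 = -5.7513°.
a = sin²(Δφ/2) + cos φ₁ · cos φ₂ · sin²(Δλ/2) = 0.009949.
c = 2·atan2(√a, √(1−a)) = 0.19982 rad → d = 6371·c ≈ 1273.04 km.

1273 km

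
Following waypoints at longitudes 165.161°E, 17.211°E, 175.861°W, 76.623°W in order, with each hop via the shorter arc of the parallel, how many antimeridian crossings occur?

1

Leg 1: +165.161° → +17.211°, shortest Δλ = -147.95° (west) — does not cross 180°.
Leg 2: +17.211° → -175.861°, shortest Δλ = 166.928° (east) — crosses 180°.
Leg 3: -175.861° → -76.623°, shortest Δλ = 99.238° (east) — does not cross 180°.
Total crossings: 1.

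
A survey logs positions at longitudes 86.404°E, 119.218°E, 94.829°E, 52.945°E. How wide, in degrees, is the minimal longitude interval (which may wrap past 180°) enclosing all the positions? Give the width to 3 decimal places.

66.273°

Sort the longitudes: +52.945°, +86.404°, +94.829°, +119.218°.
Eastward gaps between consecutive values (wrapping around): 33.459°, 8.425°, 24.389°, 293.727°.
Largest gap = 293.727° ⇒ minimal covering band is its complement: 360° − 293.727° = 66.273°.
Band runs from +52.945° eastward to +119.218°.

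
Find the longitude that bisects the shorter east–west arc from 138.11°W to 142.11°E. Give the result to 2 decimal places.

Signed shortest Δλ from -138.11° to +142.11° is -79.78°.
Midpoint longitude = -138.11° + (-79.78°)/2 = -138.11° − 39.89° = -178.00°.
(The naïve average (-138.11 + +142.11)/2 = 2.0° is on the wrong side of the globe.)

178.00°W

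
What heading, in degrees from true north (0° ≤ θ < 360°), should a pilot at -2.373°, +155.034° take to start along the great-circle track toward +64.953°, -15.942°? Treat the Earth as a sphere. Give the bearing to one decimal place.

Δλ = -15.942 − 155.034 = -170.976°.
θ = atan2( sin Δλ · cos φ₂ , cos φ₁ · sin φ₂ − sin φ₁ · cos φ₂ · cos Δλ )
  = atan2(-0.06640, 0.88787) = -4.277° → normalised to [0°, 360°): 355.723°.

355.7°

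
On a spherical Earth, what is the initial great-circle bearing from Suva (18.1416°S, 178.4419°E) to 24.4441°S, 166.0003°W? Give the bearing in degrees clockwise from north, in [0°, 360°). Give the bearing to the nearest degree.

Δλ = -166.0003 − 178.4419 = -344.4422°; wrapped into (−180°, 180°]: 15.5578°.
θ = atan2( sin Δλ · cos φ₂ , cos φ₁ · sin φ₂ − sin φ₁ · cos φ₂ · cos Δλ )
  = atan2(0.24417, -0.12016) = 116.203° → normalised to [0°, 360°): 116.203°.

116°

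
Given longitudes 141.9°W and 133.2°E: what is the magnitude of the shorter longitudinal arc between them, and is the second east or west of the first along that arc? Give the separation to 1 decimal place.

84.9° west

Raw difference: 133.2 − -141.9 = 275.1°.
Normalise into (−180°, 180°]: 275.1° − 360° = -84.9°.
Negative ⇒ the second point lies to the west; separation 84.9°.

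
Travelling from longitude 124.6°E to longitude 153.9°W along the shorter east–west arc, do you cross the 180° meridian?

Naïve |-153.9 − 124.6| = 278.5° > 180°, so the shorter arc goes the other way round — across 180°.
Signed shortest Δλ = ((-153.9 − 124.6 + 180) mod 360) − 180 = 81.5°.
Going east by 81.5° from +124.6° passes through 180° before reaching -153.9°.

Yes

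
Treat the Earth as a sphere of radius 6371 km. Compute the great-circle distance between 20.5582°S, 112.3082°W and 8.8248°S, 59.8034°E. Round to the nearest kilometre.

Δλ = 59.8034 − -112.3082 = 172.1116°.
Δφ = -8.8248 − -20.5582 = 11.7334°.
a = sin²(Δφ/2) + cos φ₁ · cos φ₂ · sin²(Δλ/2) = 0.931302.
c = 2·atan2(√a, √(1−a)) = 2.61119 rad → d = 6371·c ≈ 16635.90 km.

16636 km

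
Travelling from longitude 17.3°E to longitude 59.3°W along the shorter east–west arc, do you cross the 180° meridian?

Signed shortest Δλ = ((-59.3 − 17.3 + 180) mod 360) − 180 = -76.6°.
Going west by 76.6° from +17.3° reaches -59.3° without touching 180°.

No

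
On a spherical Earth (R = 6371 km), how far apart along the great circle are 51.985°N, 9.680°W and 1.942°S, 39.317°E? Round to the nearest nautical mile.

4073 nmi

Δλ = 39.317 − -9.680 = 48.997°.
Δφ = -1.942 − 51.985 = -53.927°.
a = sin²(Δφ/2) + cos φ₁ · cos φ₂ · sin²(Δλ/2) = 0.311430.
c = 2·atan2(√a, √(1−a)) = 1.18409 rad → d = 6371·c ≈ 7543.84 km ≈ 4073.35 nmi.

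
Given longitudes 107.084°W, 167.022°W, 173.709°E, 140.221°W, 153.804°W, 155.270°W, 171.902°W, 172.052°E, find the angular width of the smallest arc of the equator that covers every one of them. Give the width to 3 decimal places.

Sort the longitudes: -171.902°, -167.022°, -155.270°, -153.804°, -140.221°, -107.084°, +172.052°, +173.709°.
Eastward gaps between consecutive values (wrapping around): 4.880°, 11.752°, 1.466°, 13.583°, 33.137°, 279.136°, 1.657°, 14.389°.
Largest gap = 279.136° ⇒ minimal covering band is its complement: 360° − 279.136° = 80.864°.
Band runs from +172.052° eastward to -107.084°, crossing the antimeridian.

80.864°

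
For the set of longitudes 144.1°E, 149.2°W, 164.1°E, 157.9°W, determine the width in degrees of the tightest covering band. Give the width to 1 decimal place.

66.7°

Sort the longitudes: -157.9°, -149.2°, +144.1°, +164.1°.
Eastward gaps between consecutive values (wrapping around): 8.7°, 293.3°, 20.0°, 38.0°.
Largest gap = 293.3° ⇒ minimal covering band is its complement: 360° − 293.3° = 66.7°.
Band runs from +144.1° eastward to -149.2°, crossing the antimeridian.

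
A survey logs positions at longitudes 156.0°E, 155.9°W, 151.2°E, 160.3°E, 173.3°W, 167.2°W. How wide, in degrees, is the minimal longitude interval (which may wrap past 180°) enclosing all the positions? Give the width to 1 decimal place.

Sort the longitudes: -173.3°, -167.2°, -155.9°, +151.2°, +156.0°, +160.3°.
Eastward gaps between consecutive values (wrapping around): 6.1°, 11.3°, 307.1°, 4.8°, 4.3°, 26.4°.
Largest gap = 307.1° ⇒ minimal covering band is its complement: 360° − 307.1° = 52.9°.
Band runs from +151.2° eastward to -155.9°, crossing the antimeridian.

52.9°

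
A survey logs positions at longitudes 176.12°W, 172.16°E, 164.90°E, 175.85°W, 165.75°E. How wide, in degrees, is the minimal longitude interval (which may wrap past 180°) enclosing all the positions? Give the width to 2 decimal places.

Sort the longitudes: -176.12°, -175.85°, +164.90°, +165.75°, +172.16°.
Eastward gaps between consecutive values (wrapping around): 0.27°, 340.75°, 0.85°, 6.41°, 11.72°.
Largest gap = 340.75° ⇒ minimal covering band is its complement: 360° − 340.75° = 19.25°.
Band runs from +164.90° eastward to -175.85°, crossing the antimeridian.

19.25°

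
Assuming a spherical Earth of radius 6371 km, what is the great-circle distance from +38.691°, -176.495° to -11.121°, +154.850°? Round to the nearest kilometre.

6286 km

Δλ = 154.850 − -176.495 = 331.345°; wrapped into (−180°, 180°]: -28.655°.
Δφ = -11.121 − 38.691 = -49.812°.
a = sin²(Δφ/2) + cos φ₁ · cos φ₂ · sin²(Δλ/2) = 0.224252.
c = 2·atan2(√a, √(1−a)) = 0.98664 rad → d = 6371·c ≈ 6285.88 km.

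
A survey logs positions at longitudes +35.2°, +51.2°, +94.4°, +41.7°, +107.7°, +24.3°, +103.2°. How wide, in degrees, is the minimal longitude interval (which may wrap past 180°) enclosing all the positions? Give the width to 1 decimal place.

Sort the longitudes: +24.3°, +35.2°, +41.7°, +51.2°, +94.4°, +103.2°, +107.7°.
Eastward gaps between consecutive values (wrapping around): 10.9°, 6.5°, 9.5°, 43.2°, 8.8°, 4.5°, 276.6°.
Largest gap = 276.6° ⇒ minimal covering band is its complement: 360° − 276.6° = 83.4°.
Band runs from +24.3° eastward to +107.7°.

83.4°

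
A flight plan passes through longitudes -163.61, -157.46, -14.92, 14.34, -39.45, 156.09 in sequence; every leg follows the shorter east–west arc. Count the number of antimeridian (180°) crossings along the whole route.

Leg 1: -163.61° → -157.46°, shortest Δλ = 6.15° (east) — does not cross 180°.
Leg 2: -157.46° → -14.92°, shortest Δλ = 142.54° (east) — does not cross 180°.
Leg 3: -14.92° → +14.34°, shortest Δλ = 29.26° (east) — does not cross 180°.
Leg 4: +14.34° → -39.45°, shortest Δλ = -53.79° (west) — does not cross 180°.
Leg 5: -39.45° → +156.09°, shortest Δλ = -164.46° (west) — crosses 180°.
Total crossings: 1.

1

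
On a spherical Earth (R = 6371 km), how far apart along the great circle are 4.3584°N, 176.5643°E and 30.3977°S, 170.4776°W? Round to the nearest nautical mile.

Δλ = -170.4776 − 176.5643 = -347.0419°; wrapped into (−180°, 180°]: 12.9581°.
Δφ = -30.3977 − 4.3584 = -34.7561°.
a = sin²(Δφ/2) + cos φ₁ · cos φ₂ · sin²(Δλ/2) = 0.100158.
c = 2·atan2(√a, √(1−a)) = 0.64403 rad → d = 6371·c ≈ 4103.09 km ≈ 2215.49 nmi.

2215 nmi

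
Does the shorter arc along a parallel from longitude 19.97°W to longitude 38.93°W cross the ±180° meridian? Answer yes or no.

No

Signed shortest Δλ = ((-38.93 − -19.97 + 180) mod 360) − 180 = -18.96°.
Going west by 18.96° from -19.97° reaches -38.93° without touching 180°.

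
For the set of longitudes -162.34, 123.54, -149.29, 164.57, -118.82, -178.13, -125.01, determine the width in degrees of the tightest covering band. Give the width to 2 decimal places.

Sort the longitudes: -178.13°, -162.34°, -149.29°, -125.01°, -118.82°, +123.54°, +164.57°.
Eastward gaps between consecutive values (wrapping around): 15.79°, 13.05°, 24.28°, 6.19°, 242.36°, 41.03°, 17.30°.
Largest gap = 242.36° ⇒ minimal covering band is its complement: 360° − 242.36° = 117.64°.
Band runs from +123.54° eastward to -118.82°, crossing the antimeridian.

117.64°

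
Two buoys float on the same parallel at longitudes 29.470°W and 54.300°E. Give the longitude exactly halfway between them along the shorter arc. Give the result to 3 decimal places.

12.415°E

Signed shortest Δλ from -29.470° to +54.300° is +83.770°.
Midpoint longitude = -29.470° + (+83.770°)/2 = -29.470° + 41.885° = +12.415°.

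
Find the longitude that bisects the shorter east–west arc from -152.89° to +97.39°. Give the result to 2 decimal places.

Signed shortest Δλ from -152.89° to +97.39° is -109.72°.
Midpoint longitude = -152.89° + (-109.72°)/2 = -152.89° − 54.86° = -207.75°.
Normalise into (−180°, 180°]: +152.25°.
(The naïve average (-152.89 + +97.39)/2 = -27.75° is on the wrong side of the globe.)

+152.25°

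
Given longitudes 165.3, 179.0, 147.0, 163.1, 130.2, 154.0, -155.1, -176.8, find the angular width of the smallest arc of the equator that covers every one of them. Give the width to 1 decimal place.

Sort the longitudes: -176.8°, -155.1°, +130.2°, +147.0°, +154.0°, +163.1°, +165.3°, +179.0°.
Eastward gaps between consecutive values (wrapping around): 21.7°, 285.3°, 16.8°, 7.0°, 9.1°, 2.2°, 13.7°, 4.2°.
Largest gap = 285.3° ⇒ minimal covering band is its complement: 360° − 285.3° = 74.7°.
Band runs from +130.2° eastward to -155.1°, crossing the antimeridian.

74.7°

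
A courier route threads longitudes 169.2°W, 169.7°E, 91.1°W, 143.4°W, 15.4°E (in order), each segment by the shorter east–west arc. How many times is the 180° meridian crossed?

2

Leg 1: -169.2° → +169.7°, shortest Δλ = -21.1° (west) — crosses 180°.
Leg 2: +169.7° → -91.1°, shortest Δλ = 99.2° (east) — crosses 180°.
Leg 3: -91.1° → -143.4°, shortest Δλ = -52.3° (west) — does not cross 180°.
Leg 4: -143.4° → +15.4°, shortest Δλ = 158.8° (east) — does not cross 180°.
Total crossings: 2.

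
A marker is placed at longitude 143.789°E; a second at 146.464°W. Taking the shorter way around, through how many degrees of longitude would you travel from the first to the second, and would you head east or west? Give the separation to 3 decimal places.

69.747° east

Raw difference: -146.464 − 143.789 = -290.253°.
Normalise into (−180°, 180°]: -290.253° + 360° = 69.747°.
Positive ⇒ the second point lies to the east; separation 69.747°.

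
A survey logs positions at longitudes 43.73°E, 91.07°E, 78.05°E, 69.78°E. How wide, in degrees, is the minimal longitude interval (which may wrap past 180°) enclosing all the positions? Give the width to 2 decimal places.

Sort the longitudes: +43.73°, +69.78°, +78.05°, +91.07°.
Eastward gaps between consecutive values (wrapping around): 26.05°, 8.27°, 13.02°, 312.66°.
Largest gap = 312.66° ⇒ minimal covering band is its complement: 360° − 312.66° = 47.34°.
Band runs from +43.73° eastward to +91.07°.

47.34°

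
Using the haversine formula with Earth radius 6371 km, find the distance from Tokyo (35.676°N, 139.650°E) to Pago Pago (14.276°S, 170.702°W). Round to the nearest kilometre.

7621 km

Δλ = -170.702 − 139.650 = -310.352°; wrapped into (−180°, 180°]: 49.648°.
Δφ = -14.276 − 35.676 = -49.952°.
a = sin²(Δφ/2) + cos φ₁ · cos φ₂ · sin²(Δλ/2) = 0.317044.
c = 2·atan2(√a, √(1−a)) = 1.19618 rad → d = 6371·c ≈ 7620.89 km.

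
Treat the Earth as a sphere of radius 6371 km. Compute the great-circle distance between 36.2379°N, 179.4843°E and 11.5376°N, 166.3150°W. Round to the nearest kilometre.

3094 km

Δλ = -166.3150 − 179.4843 = -345.7993°; wrapped into (−180°, 180°]: 14.2007°.
Δφ = 11.5376 − 36.2379 = -24.7003°.
a = sin²(Δφ/2) + cos φ₁ · cos φ₂ · sin²(Δλ/2) = 0.057821.
c = 2·atan2(√a, √(1−a)) = 0.48568 rad → d = 6371·c ≈ 3094.28 km.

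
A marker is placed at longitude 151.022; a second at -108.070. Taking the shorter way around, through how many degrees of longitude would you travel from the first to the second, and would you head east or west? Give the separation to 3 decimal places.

Raw difference: -108.070 − 151.022 = -259.092°.
Normalise into (−180°, 180°]: -259.092° + 360° = 100.908°.
Positive ⇒ the second point lies to the east; separation 100.908°.

100.908° east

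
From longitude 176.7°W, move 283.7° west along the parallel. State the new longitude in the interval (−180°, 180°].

Start at -176.7°; shift −283.7° → -460.4°.
-460.4° lies outside (−180°, 180°]; add 360° → -100.4°.

100.4°W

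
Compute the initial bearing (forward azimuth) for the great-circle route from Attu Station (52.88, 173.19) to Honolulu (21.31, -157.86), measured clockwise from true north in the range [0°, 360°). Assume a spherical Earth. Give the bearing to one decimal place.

133.7°

Δλ = -157.86 − 173.19 = -331.05°; wrapped into (−180°, 180°]: 28.95°.
θ = atan2( sin Δλ · cos φ₂ , cos φ₁ · sin φ₂ − sin φ₁ · cos φ₂ · cos Δλ )
  = atan2(0.45095, -0.43071) = 133.685° → normalised to [0°, 360°): 133.685°.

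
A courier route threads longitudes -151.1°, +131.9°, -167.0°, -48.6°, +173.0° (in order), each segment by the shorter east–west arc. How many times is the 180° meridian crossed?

3

Leg 1: -151.1° → +131.9°, shortest Δλ = -77.0° (west) — crosses 180°.
Leg 2: +131.9° → -167.0°, shortest Δλ = 61.1° (east) — crosses 180°.
Leg 3: -167.0° → -48.6°, shortest Δλ = 118.4° (east) — does not cross 180°.
Leg 4: -48.6° → +173.0°, shortest Δλ = -138.4° (west) — crosses 180°.
Total crossings: 3.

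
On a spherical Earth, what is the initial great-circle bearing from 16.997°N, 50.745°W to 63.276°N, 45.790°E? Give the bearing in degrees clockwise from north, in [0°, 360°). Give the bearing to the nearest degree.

27°

Δλ = 45.790 − -50.745 = 96.535°.
θ = atan2( sin Δλ · cos φ₂ , cos φ₁ · sin φ₂ − sin φ₁ · cos φ₂ · cos Δλ )
  = atan2(0.44677, 0.86913) = 27.205° → normalised to [0°, 360°): 27.205°.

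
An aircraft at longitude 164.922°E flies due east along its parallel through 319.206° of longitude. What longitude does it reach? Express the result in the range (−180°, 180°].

Start at +164.922°; shift +319.206° → +484.128°.
+484.128° lies outside (−180°, 180°]; subtract 360° → +124.128°.

124.128°E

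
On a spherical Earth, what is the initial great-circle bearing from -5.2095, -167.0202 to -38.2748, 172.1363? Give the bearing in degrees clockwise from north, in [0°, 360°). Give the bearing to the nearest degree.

Δλ = 172.1363 − -167.0202 = 339.1565°; wrapped into (−180°, 180°]: -20.8435°.
θ = atan2( sin Δλ · cos φ₂ , cos φ₁ · sin φ₂ − sin φ₁ · cos φ₂ · cos Δλ )
  = atan2(-0.27933, -0.55026) = -153.086° → normalised to [0°, 360°): 206.914°.

207°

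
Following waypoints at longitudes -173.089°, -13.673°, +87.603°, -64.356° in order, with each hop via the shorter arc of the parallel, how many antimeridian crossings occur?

0

Leg 1: -173.089° → -13.673°, shortest Δλ = 159.416° (east) — does not cross 180°.
Leg 2: -13.673° → +87.603°, shortest Δλ = 101.276° (east) — does not cross 180°.
Leg 3: +87.603° → -64.356°, shortest Δλ = -151.959° (west) — does not cross 180°.
Total crossings: 0.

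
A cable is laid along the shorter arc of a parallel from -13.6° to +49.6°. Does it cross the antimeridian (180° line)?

Signed shortest Δλ = ((49.6 − -13.6 + 180) mod 360) − 180 = 63.2°.
Going east by 63.2° from -13.6° reaches +49.6° without touching 180°.

No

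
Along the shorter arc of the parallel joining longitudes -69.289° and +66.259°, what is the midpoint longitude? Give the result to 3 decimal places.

Signed shortest Δλ from -69.289° to +66.259° is +135.548°.
Midpoint longitude = -69.289° + (+135.548°)/2 = -69.289° + 67.774° = -1.515°.

-1.515°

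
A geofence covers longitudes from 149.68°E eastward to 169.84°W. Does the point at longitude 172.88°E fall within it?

Yes

Band width going east from +149.68° to -169.84°: ((-169.84 − 149.68) mod 360) = 40.48°.
Offset of +172.88° east of the west edge: ((172.88 − 149.68) mod 360) = 23.20°.
23.20° ≤ 40.48° ⇒ inside.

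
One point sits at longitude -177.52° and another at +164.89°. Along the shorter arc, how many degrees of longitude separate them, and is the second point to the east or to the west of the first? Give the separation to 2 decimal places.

Raw difference: 164.89 − -177.52 = 342.41°.
Normalise into (−180°, 180°]: 342.41° − 360° = -17.59°.
Negative ⇒ the second point lies to the west; separation 17.59°.

17.59° west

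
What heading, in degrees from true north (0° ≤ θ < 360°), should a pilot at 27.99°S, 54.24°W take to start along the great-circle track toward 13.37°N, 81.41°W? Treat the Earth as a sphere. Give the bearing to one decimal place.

324.0°

Δλ = -81.41 − -54.24 = -27.17°.
θ = atan2( sin Δλ · cos φ₂ , cos φ₁ · sin φ₂ − sin φ₁ · cos φ₂ · cos Δλ )
  = atan2(-0.44426, 0.61041) = -36.047° → normalised to [0°, 360°): 323.953°.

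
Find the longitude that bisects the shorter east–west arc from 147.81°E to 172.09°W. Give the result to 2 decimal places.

Signed shortest Δλ from +147.81° to -172.09° is +40.10°.
Midpoint longitude = +147.81° + (+40.10°)/2 = +147.81° + 20.05° = +167.86°.
(The naïve average (+147.81 + -172.09)/2 = -12.14° is on the wrong side of the globe.)

167.86°E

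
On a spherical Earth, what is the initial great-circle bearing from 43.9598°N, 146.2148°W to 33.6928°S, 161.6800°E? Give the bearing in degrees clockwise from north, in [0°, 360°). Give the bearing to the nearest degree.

221°

Δλ = 161.6800 − -146.2148 = 307.8948°; wrapped into (−180°, 180°]: -52.1052°.
θ = atan2( sin Δλ · cos φ₂ , cos φ₁ · sin φ₂ − sin φ₁ · cos φ₂ · cos Δλ )
  = atan2(-0.65658, -0.75406) = -138.953° → normalised to [0°, 360°): 221.047°.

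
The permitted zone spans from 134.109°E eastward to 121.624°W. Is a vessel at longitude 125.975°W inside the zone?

Yes

Band width going east from +134.109° to -121.624°: ((-121.624 − 134.109) mod 360) = 104.267°.
Offset of -125.975° east of the west edge: ((-125.975 − 134.109) mod 360) = 99.916°.
99.916° ≤ 104.267° ⇒ inside.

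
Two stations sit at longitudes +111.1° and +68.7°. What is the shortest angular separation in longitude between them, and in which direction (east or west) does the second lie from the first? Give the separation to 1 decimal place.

42.4° west

Raw difference: 68.7 − 111.1 = -42.4°.
Normalise into (−180°, 180°]: -42.4° stays -42.4°.
Negative ⇒ the second point lies to the west; separation 42.4°.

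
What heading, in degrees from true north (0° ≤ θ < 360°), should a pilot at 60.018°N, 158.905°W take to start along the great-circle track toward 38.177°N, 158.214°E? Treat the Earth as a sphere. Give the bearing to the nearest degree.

Δλ = 158.214 − -158.905 = 317.119°; wrapped into (−180°, 180°]: -42.881°.
θ = atan2( sin Δλ · cos φ₂ , cos φ₁ · sin φ₂ − sin φ₁ · cos φ₂ · cos Δλ )
  = atan2(-0.53493, -0.19007) = -109.561° → normalised to [0°, 360°): 250.439°.

250°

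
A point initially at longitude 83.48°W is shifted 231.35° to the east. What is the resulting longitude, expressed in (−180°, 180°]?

Start at -83.48°; shift +231.35° → +147.87°.
+147.87° already lies in (−180°, 180°].

147.87°E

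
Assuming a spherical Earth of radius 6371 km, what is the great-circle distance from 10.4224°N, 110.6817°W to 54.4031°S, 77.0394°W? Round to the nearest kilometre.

7868 km

Δλ = -77.0394 − -110.6817 = 33.6423°.
Δφ = -54.4031 − 10.4224 = -64.8255°.
a = sin²(Δφ/2) + cos φ₁ · cos φ₂ · sin²(Δλ/2) = 0.335253.
c = 2·atan2(√a, √(1−a)) = 1.23503 rad → d = 6371·c ≈ 7868.37 km.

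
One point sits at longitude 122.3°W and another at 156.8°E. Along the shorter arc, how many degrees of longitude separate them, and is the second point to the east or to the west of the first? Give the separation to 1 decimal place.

Raw difference: 156.8 − -122.3 = 279.1°.
Normalise into (−180°, 180°]: 279.1° − 360° = -80.9°.
Negative ⇒ the second point lies to the west; separation 80.9°.

80.9° west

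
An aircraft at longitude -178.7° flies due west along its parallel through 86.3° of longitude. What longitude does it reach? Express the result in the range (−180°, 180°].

+95.0°

Start at -178.7°; shift −86.3° → -265.0°.
-265.0° lies outside (−180°, 180°]; add 360° → +95.0°.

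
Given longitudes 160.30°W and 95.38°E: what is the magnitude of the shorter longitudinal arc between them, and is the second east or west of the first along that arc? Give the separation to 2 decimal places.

Raw difference: 95.38 − -160.30 = 255.68°.
Normalise into (−180°, 180°]: 255.68° − 360° = -104.32°.
Negative ⇒ the second point lies to the west; separation 104.32°.

104.32° west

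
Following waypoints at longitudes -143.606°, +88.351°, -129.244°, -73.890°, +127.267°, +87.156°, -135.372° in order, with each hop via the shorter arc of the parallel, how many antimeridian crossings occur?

4

Leg 1: -143.606° → +88.351°, shortest Δλ = -128.043° (west) — crosses 180°.
Leg 2: +88.351° → -129.244°, shortest Δλ = 142.405° (east) — crosses 180°.
Leg 3: -129.244° → -73.890°, shortest Δλ = 55.354° (east) — does not cross 180°.
Leg 4: -73.890° → +127.267°, shortest Δλ = -158.843° (west) — crosses 180°.
Leg 5: +127.267° → +87.156°, shortest Δλ = -40.111° (west) — does not cross 180°.
Leg 6: +87.156° → -135.372°, shortest Δλ = 137.472° (east) — crosses 180°.
Total crossings: 4.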